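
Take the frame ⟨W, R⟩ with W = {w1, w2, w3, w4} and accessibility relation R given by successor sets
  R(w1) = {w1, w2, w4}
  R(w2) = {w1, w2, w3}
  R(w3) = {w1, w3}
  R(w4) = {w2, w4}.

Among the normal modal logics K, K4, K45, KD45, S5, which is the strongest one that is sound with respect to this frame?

K

Transitive (axiom 4): no — w1 R w2 and w2 R w3, but not w1 R w3.
Euclidean (axiom 5): no — w1 R w2 and w1 R w4, but not w2 R w4.
Serial (axiom D): yes — every world has a successor (e.g. w1 R w1).
Reflexive (axiom T): yes — every world is R-related to itself.
So F validates K; K4 would additionally require R to be transitive. The strongest is K.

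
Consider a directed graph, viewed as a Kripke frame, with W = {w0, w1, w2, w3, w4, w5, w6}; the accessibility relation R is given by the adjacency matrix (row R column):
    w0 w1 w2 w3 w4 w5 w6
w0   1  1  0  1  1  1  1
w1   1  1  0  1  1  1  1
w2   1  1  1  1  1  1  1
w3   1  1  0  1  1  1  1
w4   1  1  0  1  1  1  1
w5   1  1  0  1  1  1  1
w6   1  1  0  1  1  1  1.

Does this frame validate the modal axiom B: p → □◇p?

Axiom B corresponds to the accessibility relation being symmetric.
Symmetric: no — w2 R w0 but not w0 R w2.

No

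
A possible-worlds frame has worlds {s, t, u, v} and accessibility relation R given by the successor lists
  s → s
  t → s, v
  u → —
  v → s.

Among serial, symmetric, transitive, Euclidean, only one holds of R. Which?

Serial: no — u has no R-successor.
Symmetric: no — t R s but not s R t.
Transitive: yes — every two-step R-path is closed by a direct edge.
Euclidean: no — t R s and t R v, but not s R v.
Only transitive holds.

transitive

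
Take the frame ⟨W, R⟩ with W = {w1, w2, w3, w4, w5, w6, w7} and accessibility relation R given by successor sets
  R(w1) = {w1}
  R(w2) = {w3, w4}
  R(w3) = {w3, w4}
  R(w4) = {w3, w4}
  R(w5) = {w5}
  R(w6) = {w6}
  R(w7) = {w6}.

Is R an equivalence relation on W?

Reflexive: no — w2 is not related to itself.
Symmetric: no — w2 R w3 but not w3 R w2.
Transitive: yes — every two-step R-path is closed by a direct edge.
So R is not an equivalence relation.

No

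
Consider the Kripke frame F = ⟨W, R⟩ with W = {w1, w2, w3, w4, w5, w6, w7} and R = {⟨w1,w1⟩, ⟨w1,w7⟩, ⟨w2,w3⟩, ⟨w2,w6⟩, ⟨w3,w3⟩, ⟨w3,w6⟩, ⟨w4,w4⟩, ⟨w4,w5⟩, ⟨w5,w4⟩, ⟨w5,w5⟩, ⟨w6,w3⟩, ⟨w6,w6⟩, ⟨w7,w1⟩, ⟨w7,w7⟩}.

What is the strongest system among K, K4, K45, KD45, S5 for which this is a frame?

KD45

Transitive (axiom 4): yes — every two-step R-path is closed by a direct edge.
Euclidean (axiom 5): yes — any two successors of a common world are R-related.
Serial (axiom D): yes — every world has a successor (e.g. w1 R w1).
Reflexive (axiom T): no — w2 is not related to itself.
So F validates K, K4, K45, KD45; S5 would additionally require R to be reflexive. The strongest is KD45.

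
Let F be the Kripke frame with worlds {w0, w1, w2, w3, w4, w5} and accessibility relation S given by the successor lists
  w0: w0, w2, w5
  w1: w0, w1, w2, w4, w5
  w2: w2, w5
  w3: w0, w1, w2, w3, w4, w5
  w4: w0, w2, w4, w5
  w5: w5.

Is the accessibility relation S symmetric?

No

Symmetric: no — w0 S w2 but not w2 S w0.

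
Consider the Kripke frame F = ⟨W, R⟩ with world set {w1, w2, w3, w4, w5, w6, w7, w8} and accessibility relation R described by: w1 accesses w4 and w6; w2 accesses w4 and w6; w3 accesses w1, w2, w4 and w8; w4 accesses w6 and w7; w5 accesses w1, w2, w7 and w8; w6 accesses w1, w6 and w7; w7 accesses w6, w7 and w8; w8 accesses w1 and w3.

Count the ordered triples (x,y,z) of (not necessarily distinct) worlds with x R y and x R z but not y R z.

Enumerating: (w1,w4,w4), (w1,w6,w4), (w2,w4,w4), (w2,w6,w4), (w3,w1,w1), (w3,w1,w2), (w3,w1,w8), (w3,w2,w1), (w3,w2,w2), (w3,w2,w8), (w3,w4,w1), (w3,w4,w2), … and 28 more.
Total: 40.

40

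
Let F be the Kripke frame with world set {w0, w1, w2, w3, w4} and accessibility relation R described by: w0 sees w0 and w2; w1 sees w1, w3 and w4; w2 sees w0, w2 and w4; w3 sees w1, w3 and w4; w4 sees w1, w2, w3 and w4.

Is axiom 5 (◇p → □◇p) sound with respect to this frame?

No

By correspondence theory, 5 is valid on a frame iff R is Euclidean.
Euclidean: no — w2 R w0 and w2 R w4, but not w0 R w4.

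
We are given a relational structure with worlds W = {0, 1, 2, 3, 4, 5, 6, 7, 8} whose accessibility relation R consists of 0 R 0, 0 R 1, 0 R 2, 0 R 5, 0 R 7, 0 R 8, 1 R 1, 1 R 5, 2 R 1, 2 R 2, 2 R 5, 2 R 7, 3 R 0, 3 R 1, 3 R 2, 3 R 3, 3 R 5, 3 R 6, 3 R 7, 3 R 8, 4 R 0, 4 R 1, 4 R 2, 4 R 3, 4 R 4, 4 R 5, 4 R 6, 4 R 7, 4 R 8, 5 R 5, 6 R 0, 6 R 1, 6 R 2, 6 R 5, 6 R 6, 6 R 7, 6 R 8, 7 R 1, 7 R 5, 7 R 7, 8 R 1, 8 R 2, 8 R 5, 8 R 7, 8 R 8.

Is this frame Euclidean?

No

Euclidean: no — 0 R 1 and 0 R 2, but not 1 R 2.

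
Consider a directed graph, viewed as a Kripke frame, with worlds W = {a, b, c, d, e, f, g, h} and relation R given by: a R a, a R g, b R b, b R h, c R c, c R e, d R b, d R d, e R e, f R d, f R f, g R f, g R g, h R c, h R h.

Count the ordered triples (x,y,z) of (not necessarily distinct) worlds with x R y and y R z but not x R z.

6

Enumerating: (a,g,f), (b,h,c), (d,b,h), (f,d,b), (g,f,d), (h,c,e).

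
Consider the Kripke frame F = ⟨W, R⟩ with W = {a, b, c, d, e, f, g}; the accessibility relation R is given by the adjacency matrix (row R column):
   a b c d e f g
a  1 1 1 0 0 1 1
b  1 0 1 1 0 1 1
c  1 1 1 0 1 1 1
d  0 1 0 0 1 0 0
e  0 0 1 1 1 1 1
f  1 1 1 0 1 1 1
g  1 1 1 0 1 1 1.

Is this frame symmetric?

Symmetric: yes — every pair in R has its reverse in R.

Yes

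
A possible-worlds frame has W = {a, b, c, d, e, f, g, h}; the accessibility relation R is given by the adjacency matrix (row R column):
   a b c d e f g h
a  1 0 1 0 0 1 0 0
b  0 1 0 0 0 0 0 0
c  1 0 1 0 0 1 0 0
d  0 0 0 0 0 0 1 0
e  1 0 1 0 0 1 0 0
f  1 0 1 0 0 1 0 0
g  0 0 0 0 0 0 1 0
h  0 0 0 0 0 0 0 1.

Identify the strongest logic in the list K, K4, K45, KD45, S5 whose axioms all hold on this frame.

Transitive (axiom 4): yes — every two-step R-path is closed by a direct edge.
Euclidean (axiom 5): yes — any two successors of a common world are R-related.
Serial (axiom D): yes — every world has a successor (e.g. a R a).
Reflexive (axiom T): no — d is not related to itself.
So F validates K, K4, K45, KD45; S5 would additionally require R to be reflexive. The strongest is KD45.

KD45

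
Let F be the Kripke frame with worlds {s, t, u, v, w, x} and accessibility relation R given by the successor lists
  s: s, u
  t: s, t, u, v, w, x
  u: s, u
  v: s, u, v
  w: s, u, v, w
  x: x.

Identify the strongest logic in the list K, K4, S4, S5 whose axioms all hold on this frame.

S4

Transitive (axiom 4): yes — every two-step R-path is closed by a direct edge.
Reflexive (axiom T): yes — every world is R-related to itself.
Euclidean (axiom 5): no — t R s and t R v, but not s R v.
So F validates K, K4, S4; S5 would additionally require R to be Euclidean. The strongest is S4.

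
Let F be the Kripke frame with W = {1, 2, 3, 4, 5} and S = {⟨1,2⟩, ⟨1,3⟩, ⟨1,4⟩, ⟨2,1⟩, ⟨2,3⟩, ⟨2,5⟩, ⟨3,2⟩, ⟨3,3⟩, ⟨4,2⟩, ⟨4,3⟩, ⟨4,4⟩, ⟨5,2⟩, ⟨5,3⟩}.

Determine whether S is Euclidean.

Euclidean: no — 1 S 2 and 1 S 4, but not 2 S 4.

No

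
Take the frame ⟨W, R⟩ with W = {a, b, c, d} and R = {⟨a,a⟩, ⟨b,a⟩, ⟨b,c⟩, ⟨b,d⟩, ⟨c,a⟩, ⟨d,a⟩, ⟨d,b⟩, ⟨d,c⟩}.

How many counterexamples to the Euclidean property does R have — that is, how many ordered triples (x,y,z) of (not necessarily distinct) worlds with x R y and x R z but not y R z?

10

Enumerating: (b,a,c), (b,a,d), (b,c,c), (b,c,d), (b,d,d), (d,a,b), (d,a,c), (d,b,b), (d,c,b), (d,c,c).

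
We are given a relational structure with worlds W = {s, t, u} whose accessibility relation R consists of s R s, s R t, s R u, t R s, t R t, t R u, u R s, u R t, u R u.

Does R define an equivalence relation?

Reflexive: yes — every world is R-related to itself.
Symmetric: yes — every pair in R has its reverse in R.
Transitive: yes — every two-step R-path is closed by a direct edge.
So R is an equivalence relation.

Yes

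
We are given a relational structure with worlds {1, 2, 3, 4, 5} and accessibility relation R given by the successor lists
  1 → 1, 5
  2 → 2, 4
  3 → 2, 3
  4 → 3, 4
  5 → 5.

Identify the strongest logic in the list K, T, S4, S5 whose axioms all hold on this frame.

T

Reflexive (axiom T): yes — every world is R-related to itself.
Transitive (axiom 4): no — 2 R 4 and 4 R 3, but not 2 R 3.
Euclidean (axiom 5): no — 1 R 5 and 1 R 1, but not 5 R 1.
So F validates K, T; S4 would additionally require R to be transitive. The strongest is T.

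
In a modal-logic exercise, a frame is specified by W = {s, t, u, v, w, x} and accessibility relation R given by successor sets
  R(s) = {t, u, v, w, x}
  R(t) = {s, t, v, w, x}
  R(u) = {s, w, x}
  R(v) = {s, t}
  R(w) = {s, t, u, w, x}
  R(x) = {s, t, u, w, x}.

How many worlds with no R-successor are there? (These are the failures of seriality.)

R is serial; there are no such worlds.

0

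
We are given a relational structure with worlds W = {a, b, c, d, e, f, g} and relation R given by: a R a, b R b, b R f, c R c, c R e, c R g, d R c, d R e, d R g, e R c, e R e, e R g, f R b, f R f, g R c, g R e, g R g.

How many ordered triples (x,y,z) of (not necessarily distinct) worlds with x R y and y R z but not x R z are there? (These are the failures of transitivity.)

R is transitive; there are no such tuples.

0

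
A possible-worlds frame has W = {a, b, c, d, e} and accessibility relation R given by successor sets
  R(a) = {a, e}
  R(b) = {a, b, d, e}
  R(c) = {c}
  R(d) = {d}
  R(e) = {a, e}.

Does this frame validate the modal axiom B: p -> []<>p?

No

The schema B characterises exactly the symmetric frames.
Symmetric: no — b R a but not a R b.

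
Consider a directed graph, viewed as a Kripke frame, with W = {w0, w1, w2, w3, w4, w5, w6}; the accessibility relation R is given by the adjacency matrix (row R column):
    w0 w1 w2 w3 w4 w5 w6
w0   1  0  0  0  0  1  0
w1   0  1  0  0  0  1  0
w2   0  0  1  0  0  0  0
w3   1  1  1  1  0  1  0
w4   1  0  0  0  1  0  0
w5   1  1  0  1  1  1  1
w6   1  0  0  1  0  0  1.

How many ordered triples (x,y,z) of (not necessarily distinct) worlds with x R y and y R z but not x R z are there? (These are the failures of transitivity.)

Enumerating: (w0,w5,w1), (w0,w5,w3), (w0,w5,w4), (w0,w5,w6), (w1,w5,w0), (w1,w5,w3), (w1,w5,w4), (w1,w5,w6), (w3,w5,w4), (w3,w5,w6), (w4,w0,w5), (w5,w3,w2), (w6,w0,w5), (w6,w3,w1), (w6,w3,w2), (w6,w3,w5).

16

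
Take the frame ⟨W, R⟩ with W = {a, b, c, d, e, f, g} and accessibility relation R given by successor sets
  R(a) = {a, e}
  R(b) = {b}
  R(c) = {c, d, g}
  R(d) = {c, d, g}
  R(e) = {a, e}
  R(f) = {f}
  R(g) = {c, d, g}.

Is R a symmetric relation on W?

Yes

Symmetric: yes — every pair in R has its reverse in R.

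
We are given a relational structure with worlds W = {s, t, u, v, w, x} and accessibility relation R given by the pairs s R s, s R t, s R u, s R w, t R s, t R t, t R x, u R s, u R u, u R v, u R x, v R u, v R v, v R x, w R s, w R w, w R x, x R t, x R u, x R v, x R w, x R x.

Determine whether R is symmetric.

Symmetric: yes — every pair in R has its reverse in R.

Yes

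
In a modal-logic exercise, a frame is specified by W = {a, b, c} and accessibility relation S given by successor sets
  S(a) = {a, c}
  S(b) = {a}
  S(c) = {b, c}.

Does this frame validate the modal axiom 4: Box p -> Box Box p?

The schema 4 characterises exactly the transitive frames.
Transitive: no — a S c and c S b, but not a S b.

No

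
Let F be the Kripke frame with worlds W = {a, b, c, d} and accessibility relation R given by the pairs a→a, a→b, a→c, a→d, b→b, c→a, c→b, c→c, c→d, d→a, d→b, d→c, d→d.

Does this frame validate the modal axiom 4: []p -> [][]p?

Yes

By correspondence theory, 4 is valid on a frame iff R is transitive.
Transitive: yes — every two-step R-path is closed by a direct edge.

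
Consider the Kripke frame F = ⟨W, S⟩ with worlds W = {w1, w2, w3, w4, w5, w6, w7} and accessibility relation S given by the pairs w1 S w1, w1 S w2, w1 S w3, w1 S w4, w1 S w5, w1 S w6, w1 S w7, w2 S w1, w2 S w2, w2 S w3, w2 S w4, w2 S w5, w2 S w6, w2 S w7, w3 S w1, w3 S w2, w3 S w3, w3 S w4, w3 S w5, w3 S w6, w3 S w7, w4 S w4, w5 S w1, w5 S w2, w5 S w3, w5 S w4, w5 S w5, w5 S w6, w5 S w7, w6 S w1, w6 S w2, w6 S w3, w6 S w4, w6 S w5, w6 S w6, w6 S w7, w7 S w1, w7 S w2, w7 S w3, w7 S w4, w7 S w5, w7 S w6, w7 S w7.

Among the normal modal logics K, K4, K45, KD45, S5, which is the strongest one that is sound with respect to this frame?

Transitive (axiom 4): yes — every two-step S-path is closed by a direct edge.
Euclidean (axiom 5): no — w1 S w4 and w1 S w2, but not w4 S w2.
Serial (axiom D): yes — every world has a successor (e.g. w1 S w1).
Reflexive (axiom T): yes — every world is S-related to itself.
So F validates K, K4; K45 would additionally require S to be Euclidean. The strongest is K4.

K4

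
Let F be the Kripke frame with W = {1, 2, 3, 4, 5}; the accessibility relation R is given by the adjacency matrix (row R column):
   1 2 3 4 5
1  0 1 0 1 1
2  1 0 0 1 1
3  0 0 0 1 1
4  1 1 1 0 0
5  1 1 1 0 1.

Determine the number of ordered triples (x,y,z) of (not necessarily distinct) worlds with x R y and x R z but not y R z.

Enumerating: (1,2,2), (1,4,4), (1,4,5), (1,5,4), (2,1,1), (2,4,4), (2,4,5), (2,5,4), (3,4,4), (3,4,5), (3,5,4), (4,1,1), … and 13 more.
Total: 25.

25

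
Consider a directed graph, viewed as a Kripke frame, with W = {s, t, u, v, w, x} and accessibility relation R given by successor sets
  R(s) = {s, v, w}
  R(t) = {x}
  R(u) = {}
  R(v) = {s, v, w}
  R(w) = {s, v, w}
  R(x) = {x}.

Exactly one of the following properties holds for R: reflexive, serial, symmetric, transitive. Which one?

Reflexive: no — t is not related to itself.
Serial: no — u has no R-successor.
Symmetric: no — t R x but not x R t.
Transitive: yes — every two-step R-path is closed by a direct edge.
Only transitive holds.

transitive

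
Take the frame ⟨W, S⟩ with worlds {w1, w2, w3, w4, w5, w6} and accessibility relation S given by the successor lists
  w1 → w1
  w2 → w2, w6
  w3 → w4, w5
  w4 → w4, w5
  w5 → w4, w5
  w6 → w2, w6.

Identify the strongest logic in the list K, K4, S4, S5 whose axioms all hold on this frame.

K4

Transitive (axiom 4): yes — every two-step S-path is closed by a direct edge.
Reflexive (axiom T): no — w3 is not related to itself.
Euclidean (axiom 5): yes — any two successors of a common world are S-related.
So F validates K, K4; S4 would additionally require S to be reflexive. The strongest is K4.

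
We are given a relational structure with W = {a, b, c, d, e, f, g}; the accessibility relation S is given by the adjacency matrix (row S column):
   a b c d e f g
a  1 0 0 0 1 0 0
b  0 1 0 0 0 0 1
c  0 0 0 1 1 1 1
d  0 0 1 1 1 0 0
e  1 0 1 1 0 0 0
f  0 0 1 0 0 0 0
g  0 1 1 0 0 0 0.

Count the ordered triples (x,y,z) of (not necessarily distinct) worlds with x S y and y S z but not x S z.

26

Enumerating: (a,e,c), (a,e,d), (b,g,c), (c,d,c), (c,e,a), (c,e,c), (c,f,c), (c,g,b), (c,g,c), (d,c,f), (d,c,g), (d,e,a), … and 14 more.
Total: 26.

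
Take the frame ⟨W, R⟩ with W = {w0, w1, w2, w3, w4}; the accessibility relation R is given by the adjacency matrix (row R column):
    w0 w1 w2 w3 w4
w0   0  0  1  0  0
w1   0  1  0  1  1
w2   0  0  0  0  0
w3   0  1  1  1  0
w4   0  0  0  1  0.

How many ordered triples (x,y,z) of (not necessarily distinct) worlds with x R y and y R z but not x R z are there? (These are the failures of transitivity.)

Enumerating: (w1,w3,w2), (w3,w1,w4), (w4,w3,w1), (w4,w3,w2).

4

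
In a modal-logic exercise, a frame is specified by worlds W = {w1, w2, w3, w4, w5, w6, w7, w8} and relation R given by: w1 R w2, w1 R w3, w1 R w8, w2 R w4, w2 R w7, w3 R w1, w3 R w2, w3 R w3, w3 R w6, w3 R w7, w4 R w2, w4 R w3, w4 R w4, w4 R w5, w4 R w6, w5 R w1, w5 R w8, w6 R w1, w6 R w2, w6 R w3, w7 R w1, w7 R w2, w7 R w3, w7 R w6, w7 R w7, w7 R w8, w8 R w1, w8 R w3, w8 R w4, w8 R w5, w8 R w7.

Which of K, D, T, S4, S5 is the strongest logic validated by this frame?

D

Serial (axiom D): yes — every world has a successor (e.g. w1 R w2).
Reflexive (axiom T): no — w1 is not related to itself.
Transitive (axiom 4): no — w1 R w2 and w2 R w4, but not w1 R w4.
Euclidean (axiom 5): no — w1 R w2 and w1 R w3, but not w2 R w3.
So F validates K, D; T would additionally require R to be reflexive. The strongest is D.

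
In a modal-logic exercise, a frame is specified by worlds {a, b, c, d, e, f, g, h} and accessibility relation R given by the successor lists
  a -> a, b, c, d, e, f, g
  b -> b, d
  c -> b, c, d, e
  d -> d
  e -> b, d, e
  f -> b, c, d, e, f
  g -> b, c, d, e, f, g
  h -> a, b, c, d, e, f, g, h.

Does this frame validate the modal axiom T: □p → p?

Axiom T corresponds to the accessibility relation being reflexive.
Reflexive: yes — every world is R-related to itself.

Yes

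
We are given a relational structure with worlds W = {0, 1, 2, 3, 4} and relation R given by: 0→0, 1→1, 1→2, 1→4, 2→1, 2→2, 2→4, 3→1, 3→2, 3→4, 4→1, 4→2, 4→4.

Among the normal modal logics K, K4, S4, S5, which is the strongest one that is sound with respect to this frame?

K4

Transitive (axiom 4): yes — every two-step R-path is closed by a direct edge.
Reflexive (axiom T): no — 3 is not related to itself.
Euclidean (axiom 5): yes — any two successors of a common world are R-related.
So F validates K, K4; S4 would additionally require R to be reflexive. The strongest is K4.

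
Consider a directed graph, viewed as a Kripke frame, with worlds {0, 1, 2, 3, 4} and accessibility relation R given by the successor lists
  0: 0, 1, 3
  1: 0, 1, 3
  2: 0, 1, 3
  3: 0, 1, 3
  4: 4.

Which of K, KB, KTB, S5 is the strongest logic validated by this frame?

Symmetric (axiom B): no — 2 R 0 but not 0 R 2.
Reflexive (axiom T): no — 2 is not related to itself.
Euclidean (axiom 5): yes — any two successors of a common world are R-related.
So F validates K; KB would additionally require R to be symmetric. The strongest is K.

K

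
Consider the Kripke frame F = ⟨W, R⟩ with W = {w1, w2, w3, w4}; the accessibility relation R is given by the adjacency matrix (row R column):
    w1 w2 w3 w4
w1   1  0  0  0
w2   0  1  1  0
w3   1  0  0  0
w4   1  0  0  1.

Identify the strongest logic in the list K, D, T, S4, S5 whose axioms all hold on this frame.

D

Serial (axiom D): yes — every world has a successor (e.g. w1 R w1).
Reflexive (axiom T): no — w3 is not related to itself.
Transitive (axiom 4): no — w2 R w3 and w3 R w1, but not w2 R w1.
Euclidean (axiom 5): no — w2 R w3 and w2 R w2, but not w3 R w2.
So F validates K, D; T would additionally require R to be reflexive. The strongest is D.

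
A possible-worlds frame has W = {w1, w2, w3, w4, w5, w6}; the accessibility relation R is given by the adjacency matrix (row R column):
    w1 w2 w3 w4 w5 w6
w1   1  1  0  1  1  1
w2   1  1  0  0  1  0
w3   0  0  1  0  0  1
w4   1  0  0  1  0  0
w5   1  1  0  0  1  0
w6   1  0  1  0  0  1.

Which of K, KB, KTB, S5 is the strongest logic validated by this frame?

KTB

Symmetric (axiom B): yes — every pair in R has its reverse in R.
Reflexive (axiom T): yes — every world is R-related to itself.
Euclidean (axiom 5): no — w1 R w2 and w1 R w4, but not w2 R w4.
So F validates K, KB, KTB; S5 would additionally require R to be Euclidean. The strongest is KTB.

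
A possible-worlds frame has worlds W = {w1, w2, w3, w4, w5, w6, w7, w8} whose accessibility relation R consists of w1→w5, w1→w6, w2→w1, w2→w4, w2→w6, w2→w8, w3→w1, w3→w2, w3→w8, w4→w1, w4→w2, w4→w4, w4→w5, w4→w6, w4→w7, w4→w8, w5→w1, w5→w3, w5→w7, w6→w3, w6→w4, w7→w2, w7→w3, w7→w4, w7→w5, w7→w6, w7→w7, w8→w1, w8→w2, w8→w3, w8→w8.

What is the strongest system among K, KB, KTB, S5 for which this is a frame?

Symmetric (axiom B): no — w1 R w6 but not w6 R w1.
Reflexive (axiom T): no — w1 is not related to itself.
Euclidean (axiom 5): no — w1 R w5 and w1 R w6, but not w5 R w6.
So F validates K; KB would additionally require R to be symmetric. The strongest is K.

K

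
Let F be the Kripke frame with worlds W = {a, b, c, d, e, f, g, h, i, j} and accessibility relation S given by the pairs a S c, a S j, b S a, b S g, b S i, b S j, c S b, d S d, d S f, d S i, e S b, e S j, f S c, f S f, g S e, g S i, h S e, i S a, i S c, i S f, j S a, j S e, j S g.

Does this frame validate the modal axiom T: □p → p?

No

The schema T characterises exactly the reflexive frames.
Reflexive: no — a is not related to itself.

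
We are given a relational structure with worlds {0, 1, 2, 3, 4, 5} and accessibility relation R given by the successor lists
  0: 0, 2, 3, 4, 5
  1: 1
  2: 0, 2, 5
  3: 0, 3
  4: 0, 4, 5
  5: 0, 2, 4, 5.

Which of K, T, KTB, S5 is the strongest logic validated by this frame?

KTB

Reflexive (axiom T): yes — every world is R-related to itself.
Symmetric (axiom B): yes — every pair in R has its reverse in R.
Euclidean (axiom 5): no — 0 R 2 and 0 R 3, but not 2 R 3.
So F validates K, T, KTB; S5 would additionally require R to be Euclidean. The strongest is KTB.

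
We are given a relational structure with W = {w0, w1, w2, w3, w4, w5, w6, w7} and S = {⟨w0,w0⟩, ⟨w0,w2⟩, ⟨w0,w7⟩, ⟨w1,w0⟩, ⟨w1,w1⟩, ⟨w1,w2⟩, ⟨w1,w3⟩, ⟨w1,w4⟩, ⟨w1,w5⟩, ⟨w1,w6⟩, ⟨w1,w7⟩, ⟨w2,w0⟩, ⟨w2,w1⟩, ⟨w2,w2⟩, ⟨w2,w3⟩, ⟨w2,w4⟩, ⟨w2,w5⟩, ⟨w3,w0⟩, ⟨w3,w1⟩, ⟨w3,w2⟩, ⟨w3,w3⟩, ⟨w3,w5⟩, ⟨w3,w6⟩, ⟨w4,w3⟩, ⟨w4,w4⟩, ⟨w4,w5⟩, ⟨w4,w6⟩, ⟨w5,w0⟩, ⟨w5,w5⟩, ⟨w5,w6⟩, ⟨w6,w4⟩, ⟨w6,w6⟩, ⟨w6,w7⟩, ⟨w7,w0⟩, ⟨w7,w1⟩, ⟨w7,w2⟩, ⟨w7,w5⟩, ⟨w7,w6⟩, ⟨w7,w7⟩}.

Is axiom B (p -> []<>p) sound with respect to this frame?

No

Axiom B corresponds to the accessibility relation being symmetric.
Symmetric: no — w1 S w0 but not w0 S w1.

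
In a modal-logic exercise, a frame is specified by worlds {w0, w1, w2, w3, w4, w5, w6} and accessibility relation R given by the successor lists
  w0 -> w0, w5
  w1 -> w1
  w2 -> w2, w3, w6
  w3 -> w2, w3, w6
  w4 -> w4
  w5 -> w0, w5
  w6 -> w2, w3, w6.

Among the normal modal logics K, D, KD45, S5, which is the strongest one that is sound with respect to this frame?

Serial (axiom D): yes — every world has a successor (e.g. w0 R w0).
Euclidean (axiom 5): yes — any two successors of a common world are R-related.
Transitive (axiom 4): yes — every two-step R-path is closed by a direct edge.
Reflexive (axiom T): yes — every world is R-related to itself.
So F validates K, D, KD45, S5. The strongest is S5.

S5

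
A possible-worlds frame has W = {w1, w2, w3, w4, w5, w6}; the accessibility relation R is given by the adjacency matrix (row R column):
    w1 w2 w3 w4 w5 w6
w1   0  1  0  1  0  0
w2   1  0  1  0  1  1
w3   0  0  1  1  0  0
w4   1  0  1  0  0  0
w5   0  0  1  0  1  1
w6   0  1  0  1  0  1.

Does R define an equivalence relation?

No

Reflexive: no — w1 is not related to itself.
Symmetric: no — w2 R w3 but not w3 R w2.
Transitive: no — w1 R w2 and w2 R w3, but not w1 R w3.
So R is not an equivalence relation.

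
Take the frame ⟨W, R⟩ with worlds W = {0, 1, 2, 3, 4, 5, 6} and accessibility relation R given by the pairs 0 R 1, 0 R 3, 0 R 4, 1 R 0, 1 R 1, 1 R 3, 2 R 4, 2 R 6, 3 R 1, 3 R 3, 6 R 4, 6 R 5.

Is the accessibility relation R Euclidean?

No

Euclidean: no — 0 R 1 and 0 R 4, but not 1 R 4.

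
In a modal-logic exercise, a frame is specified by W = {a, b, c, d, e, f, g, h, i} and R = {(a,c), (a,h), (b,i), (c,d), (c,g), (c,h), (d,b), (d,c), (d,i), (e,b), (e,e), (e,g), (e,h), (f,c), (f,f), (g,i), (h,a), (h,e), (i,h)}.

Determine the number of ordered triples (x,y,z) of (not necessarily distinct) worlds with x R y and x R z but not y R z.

39

Enumerating: (a,c,c), (a,h,c), (a,h,h), (b,i,i), (c,d,d), (c,d,g), (c,d,h), (c,g,d), (c,g,g), (c,g,h), (c,h,d), (c,h,g), … and 27 more.
Total: 39.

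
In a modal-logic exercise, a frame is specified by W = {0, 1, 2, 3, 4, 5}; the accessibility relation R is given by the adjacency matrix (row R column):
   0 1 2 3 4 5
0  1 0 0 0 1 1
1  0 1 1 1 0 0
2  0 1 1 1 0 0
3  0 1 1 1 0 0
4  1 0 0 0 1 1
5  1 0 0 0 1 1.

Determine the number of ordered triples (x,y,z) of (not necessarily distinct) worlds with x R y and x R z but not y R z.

R is Euclidean; there are no such tuples.

0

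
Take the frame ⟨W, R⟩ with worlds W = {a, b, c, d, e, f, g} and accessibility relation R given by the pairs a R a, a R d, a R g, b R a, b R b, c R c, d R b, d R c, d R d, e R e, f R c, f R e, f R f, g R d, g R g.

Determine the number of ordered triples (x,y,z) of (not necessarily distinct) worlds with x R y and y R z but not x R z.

Enumerating: (a,d,b), (a,d,c), (b,a,d), (b,a,g), (d,b,a), (g,d,b), (g,d,c).

7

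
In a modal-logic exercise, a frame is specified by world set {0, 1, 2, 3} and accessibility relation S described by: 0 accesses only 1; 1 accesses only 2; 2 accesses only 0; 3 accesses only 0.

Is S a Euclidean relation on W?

No

Euclidean: no — 0 S 1 and 0 S 1, but not 1 S 1.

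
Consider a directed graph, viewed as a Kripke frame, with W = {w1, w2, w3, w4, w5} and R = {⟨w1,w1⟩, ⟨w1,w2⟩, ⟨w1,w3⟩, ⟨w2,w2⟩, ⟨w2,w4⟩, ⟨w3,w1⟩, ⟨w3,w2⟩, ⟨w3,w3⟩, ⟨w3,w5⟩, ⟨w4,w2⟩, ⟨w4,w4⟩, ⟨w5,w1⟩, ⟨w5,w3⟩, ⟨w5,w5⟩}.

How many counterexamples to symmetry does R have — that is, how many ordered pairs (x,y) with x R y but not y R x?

3

Enumerating: (w1,w2), (w3,w2), (w5,w1).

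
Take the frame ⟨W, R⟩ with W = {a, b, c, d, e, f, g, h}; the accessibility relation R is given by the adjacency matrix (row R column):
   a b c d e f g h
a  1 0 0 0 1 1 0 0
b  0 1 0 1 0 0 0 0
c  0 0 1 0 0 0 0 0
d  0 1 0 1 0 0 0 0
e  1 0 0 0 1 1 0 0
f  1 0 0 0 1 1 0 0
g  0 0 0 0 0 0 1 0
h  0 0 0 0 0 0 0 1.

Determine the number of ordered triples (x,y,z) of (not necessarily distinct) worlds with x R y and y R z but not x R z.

0

R is transitive; there are no such tuples.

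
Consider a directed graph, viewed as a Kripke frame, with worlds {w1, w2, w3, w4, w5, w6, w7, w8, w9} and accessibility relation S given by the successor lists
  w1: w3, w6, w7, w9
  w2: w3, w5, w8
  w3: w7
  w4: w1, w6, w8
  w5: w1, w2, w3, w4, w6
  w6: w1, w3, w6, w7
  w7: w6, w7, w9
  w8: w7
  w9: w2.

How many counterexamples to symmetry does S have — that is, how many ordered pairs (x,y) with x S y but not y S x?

17

Enumerating: (w1,w3), (w1,w7), (w1,w9), (w2,w3), (w2,w8), (w3,w7), (w4,w1), (w4,w6), (w4,w8), (w5,w1), (w5,w3), (w5,w4), (w5,w6), (w6,w3), (w7,w9), (w8,w7), (w9,w2).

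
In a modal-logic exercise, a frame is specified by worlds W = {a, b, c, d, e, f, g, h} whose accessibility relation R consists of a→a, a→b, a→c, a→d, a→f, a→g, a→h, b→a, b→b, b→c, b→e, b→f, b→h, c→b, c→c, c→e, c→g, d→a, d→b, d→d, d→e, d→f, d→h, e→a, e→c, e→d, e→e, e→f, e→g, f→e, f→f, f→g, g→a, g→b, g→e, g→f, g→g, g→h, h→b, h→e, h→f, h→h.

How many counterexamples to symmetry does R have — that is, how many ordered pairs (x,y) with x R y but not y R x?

Enumerating: (a,c), (a,f), (a,h), (b,e), (b,f), (c,g), (d,b), (d,f), (d,h), (e,a), (g,b), (g,h), (h,e), (h,f).

14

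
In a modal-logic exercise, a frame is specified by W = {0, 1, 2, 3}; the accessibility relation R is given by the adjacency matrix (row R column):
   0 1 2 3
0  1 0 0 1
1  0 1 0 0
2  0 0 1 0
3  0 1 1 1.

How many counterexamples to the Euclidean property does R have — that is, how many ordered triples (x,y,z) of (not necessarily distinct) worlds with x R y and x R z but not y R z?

5

Enumerating: (0,3,0), (3,1,2), (3,1,3), (3,2,1), (3,2,3).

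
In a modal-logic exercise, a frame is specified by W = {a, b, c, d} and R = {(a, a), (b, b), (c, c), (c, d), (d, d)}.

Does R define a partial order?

Yes

Reflexive: yes — every world is R-related to itself.
Transitive: yes — every two-step R-path is closed by a direct edge.
Antisymmetric: yes — no distinct pair is related both ways.
So R is a partial order.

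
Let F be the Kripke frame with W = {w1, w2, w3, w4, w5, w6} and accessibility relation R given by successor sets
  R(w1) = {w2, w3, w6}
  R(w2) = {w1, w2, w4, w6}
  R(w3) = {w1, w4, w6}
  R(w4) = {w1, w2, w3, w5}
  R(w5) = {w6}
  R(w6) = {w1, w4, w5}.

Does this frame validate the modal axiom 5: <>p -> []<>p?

No

By correspondence theory, 5 is valid on a frame iff R is Euclidean.
Euclidean: no — w1 R w2 and w1 R w3, but not w2 R w3.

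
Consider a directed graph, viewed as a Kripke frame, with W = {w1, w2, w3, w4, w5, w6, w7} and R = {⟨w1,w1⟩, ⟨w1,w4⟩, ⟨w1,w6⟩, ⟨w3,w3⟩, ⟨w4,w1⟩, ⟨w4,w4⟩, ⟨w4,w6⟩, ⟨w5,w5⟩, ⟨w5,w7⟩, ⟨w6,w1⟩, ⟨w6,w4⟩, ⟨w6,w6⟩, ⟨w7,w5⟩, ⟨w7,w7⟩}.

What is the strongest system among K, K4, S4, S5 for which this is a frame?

K4

Transitive (axiom 4): yes — every two-step R-path is closed by a direct edge.
Reflexive (axiom T): no — w2 is not related to itself.
Euclidean (axiom 5): yes — any two successors of a common world are R-related.
So F validates K, K4; S4 would additionally require R to be reflexive. The strongest is K4.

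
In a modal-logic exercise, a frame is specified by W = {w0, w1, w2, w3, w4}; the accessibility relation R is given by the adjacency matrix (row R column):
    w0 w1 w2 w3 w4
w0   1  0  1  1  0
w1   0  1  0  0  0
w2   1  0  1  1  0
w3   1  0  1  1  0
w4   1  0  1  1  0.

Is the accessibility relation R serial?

Serial: yes — every world has a successor (e.g. w0 R w0).

Yes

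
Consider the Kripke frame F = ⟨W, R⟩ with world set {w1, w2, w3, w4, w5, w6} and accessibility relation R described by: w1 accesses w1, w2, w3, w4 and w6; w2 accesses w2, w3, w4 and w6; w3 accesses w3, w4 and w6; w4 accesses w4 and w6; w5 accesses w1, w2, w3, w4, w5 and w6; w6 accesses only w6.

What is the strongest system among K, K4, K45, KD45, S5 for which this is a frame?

Transitive (axiom 4): yes — every two-step R-path is closed by a direct edge.
Euclidean (axiom 5): no — w1 R w3 and w1 R w2, but not w3 R w2.
Serial (axiom D): yes — every world has a successor (e.g. w1 R w1).
Reflexive (axiom T): yes — every world is R-related to itself.
So F validates K, K4; K45 would additionally require R to be Euclidean. The strongest is K4.

K4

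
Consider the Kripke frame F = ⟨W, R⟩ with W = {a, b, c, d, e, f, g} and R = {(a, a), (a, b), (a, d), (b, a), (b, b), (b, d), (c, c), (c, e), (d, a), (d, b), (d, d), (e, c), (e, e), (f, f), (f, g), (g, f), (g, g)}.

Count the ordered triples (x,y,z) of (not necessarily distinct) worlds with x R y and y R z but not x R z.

0

R is transitive; there are no such tuples.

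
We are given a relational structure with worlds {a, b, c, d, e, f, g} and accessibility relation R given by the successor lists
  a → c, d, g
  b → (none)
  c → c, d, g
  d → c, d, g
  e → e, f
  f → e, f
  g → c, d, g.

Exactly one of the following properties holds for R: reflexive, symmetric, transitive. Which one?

Reflexive: no — a is not related to itself.
Symmetric: no — a R c but not c R a.
Transitive: yes — every two-step R-path is closed by a direct edge.
Only transitive holds.

transitive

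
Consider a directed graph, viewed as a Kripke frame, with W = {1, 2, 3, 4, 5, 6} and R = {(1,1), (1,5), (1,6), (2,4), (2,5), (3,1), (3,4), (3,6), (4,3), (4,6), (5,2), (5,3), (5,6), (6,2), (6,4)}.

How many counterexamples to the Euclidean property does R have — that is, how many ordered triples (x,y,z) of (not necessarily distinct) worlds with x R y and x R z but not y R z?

27

Enumerating: (1,5,1), (1,5,5), (1,6,1), (1,6,5), (1,6,6), (2,4,4), (2,4,5), (2,5,4), (2,5,5), (3,1,4), (3,4,1), (3,4,4), … and 15 more.
Total: 27.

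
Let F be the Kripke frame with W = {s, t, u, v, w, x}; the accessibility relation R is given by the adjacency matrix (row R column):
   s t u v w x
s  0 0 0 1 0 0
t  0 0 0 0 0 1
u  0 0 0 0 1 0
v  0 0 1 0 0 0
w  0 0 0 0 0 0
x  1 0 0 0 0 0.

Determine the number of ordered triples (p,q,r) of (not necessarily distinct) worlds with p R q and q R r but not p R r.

Enumerating: (s,v,u), (t,x,s), (v,u,w), (x,s,v).

4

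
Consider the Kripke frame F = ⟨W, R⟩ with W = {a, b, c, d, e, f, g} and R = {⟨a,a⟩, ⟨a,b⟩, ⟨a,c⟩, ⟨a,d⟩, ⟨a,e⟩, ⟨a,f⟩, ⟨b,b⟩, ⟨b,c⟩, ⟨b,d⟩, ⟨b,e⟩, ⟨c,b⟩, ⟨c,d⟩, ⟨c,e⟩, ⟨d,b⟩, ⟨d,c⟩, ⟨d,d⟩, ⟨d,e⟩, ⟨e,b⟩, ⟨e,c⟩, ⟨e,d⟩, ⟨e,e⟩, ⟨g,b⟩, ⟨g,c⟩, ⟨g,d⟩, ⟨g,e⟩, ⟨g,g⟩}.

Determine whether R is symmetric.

Symmetric: no — a R b but not b R a.

No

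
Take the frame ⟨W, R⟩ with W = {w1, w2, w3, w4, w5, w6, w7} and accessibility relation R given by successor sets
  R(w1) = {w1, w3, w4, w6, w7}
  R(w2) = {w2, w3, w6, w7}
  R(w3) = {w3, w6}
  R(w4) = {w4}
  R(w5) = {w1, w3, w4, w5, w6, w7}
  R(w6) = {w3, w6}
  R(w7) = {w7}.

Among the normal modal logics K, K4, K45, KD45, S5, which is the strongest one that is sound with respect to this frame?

Transitive (axiom 4): yes — every two-step R-path is closed by a direct edge.
Euclidean (axiom 5): no — w1 R w3 and w1 R w4, but not w3 R w4.
Serial (axiom D): yes — every world has a successor (e.g. w1 R w1).
Reflexive (axiom T): yes — every world is R-related to itself.
So F validates K, K4; K45 would additionally require R to be Euclidean. The strongest is K4.

K4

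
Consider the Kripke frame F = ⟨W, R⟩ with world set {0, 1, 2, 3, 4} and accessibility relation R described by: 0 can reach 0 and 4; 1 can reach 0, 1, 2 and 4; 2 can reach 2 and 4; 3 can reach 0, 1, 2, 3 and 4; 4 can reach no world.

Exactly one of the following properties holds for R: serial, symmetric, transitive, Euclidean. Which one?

transitive

Serial: no — 4 has no R-successor.
Symmetric: no — 0 R 4 but not 4 R 0.
Transitive: yes — every two-step R-path is closed by a direct edge.
Euclidean: no — 1 R 0 and 1 R 2, but not 0 R 2.
Only transitive holds.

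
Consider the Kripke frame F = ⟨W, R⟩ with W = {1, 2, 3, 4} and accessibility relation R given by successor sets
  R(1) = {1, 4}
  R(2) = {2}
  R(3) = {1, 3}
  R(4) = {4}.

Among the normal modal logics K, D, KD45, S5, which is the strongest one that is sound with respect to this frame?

D

Serial (axiom D): yes — every world has a successor (e.g. 1 R 1).
Euclidean (axiom 5): no — 1 R 4 and 1 R 1, but not 4 R 1.
Transitive (axiom 4): no — 3 R 1 and 1 R 4, but not 3 R 4.
Reflexive (axiom T): yes — every world is R-related to itself.
So F validates K, D; KD45 would additionally require R to be Euclidean and transitive. The strongest is D.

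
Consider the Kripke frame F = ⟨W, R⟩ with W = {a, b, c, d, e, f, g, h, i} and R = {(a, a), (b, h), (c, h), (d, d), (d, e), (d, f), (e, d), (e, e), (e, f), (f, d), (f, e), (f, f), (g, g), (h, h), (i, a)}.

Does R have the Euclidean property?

Yes

Euclidean: yes — any two successors of a common world are R-related.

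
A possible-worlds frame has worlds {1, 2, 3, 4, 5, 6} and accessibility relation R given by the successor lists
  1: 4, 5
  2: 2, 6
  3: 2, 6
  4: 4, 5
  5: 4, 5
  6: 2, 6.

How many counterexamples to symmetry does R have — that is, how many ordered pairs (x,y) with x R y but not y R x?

4

Enumerating: (1,4), (1,5), (3,2), (3,6).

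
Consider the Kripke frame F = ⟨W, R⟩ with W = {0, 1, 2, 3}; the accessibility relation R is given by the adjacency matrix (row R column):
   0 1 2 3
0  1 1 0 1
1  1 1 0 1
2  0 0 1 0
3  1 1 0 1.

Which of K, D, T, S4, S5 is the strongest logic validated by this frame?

S5

Serial (axiom D): yes — every world has a successor (e.g. 0 R 0).
Reflexive (axiom T): yes — every world is R-related to itself.
Transitive (axiom 4): yes — every two-step R-path is closed by a direct edge.
Euclidean (axiom 5): yes — any two successors of a common world are R-related.
So F validates K, D, T, S4, S5. The strongest is S5.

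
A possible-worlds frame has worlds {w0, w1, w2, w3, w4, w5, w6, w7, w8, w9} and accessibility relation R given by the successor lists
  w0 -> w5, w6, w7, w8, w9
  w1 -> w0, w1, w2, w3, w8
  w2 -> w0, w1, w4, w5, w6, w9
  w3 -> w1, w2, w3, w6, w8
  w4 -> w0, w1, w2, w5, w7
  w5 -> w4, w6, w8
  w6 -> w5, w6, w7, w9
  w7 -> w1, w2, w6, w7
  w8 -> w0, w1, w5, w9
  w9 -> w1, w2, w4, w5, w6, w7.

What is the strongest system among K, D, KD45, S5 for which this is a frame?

Serial (axiom D): yes — every world has a successor (e.g. w0 R w5).
Euclidean (axiom 5): no — w0 R w5 and w0 R w7, but not w5 R w7.
Transitive (axiom 4): no — w0 R w5 and w5 R w4, but not w0 R w4.
Reflexive (axiom T): no — w0 is not related to itself.
So F validates K, D; KD45 would additionally require R to be Euclidean and transitive. The strongest is D.

D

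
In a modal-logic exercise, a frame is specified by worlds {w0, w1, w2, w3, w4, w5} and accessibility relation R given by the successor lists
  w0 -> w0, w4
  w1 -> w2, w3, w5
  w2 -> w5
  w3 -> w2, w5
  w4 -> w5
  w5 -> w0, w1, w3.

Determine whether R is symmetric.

No

Symmetric: no — w0 R w4 but not w4 R w0.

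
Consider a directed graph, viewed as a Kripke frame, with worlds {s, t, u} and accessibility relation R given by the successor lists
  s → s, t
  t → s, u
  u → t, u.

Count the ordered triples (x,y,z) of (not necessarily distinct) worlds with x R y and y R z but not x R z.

Enumerating: (s,t,u), (t,s,t), (t,u,t), (u,t,s).

4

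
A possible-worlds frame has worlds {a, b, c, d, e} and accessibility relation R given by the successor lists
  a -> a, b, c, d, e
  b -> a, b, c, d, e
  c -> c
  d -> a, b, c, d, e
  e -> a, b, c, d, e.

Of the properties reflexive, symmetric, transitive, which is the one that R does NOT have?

symmetric

Reflexive: yes — every world is R-related to itself.
Symmetric: no — a R c but not c R a.
Transitive: yes — every two-step R-path is closed by a direct edge.
Only symmetric fails.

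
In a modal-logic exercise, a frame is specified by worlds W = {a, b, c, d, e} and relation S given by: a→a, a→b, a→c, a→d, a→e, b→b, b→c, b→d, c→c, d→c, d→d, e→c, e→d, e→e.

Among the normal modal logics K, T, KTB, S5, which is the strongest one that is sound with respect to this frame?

Reflexive (axiom T): yes — every world is S-related to itself.
Symmetric (axiom B): no — a S b but not b S a.
Euclidean (axiom 5): no — a S b and a S e, but not b S e.
So F validates K, T; KTB would additionally require S to be symmetric. The strongest is T.

T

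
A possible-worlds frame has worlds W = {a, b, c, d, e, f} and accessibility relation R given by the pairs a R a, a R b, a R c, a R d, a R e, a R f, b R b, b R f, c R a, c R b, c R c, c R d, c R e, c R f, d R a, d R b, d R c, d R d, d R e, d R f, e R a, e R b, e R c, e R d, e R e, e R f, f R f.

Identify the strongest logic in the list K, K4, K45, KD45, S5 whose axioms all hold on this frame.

K4

Transitive (axiom 4): yes — every two-step R-path is closed by a direct edge.
Euclidean (axiom 5): no — a R b and a R c, but not b R c.
Serial (axiom D): yes — every world has a successor (e.g. a R a).
Reflexive (axiom T): yes — every world is R-related to itself.
So F validates K, K4; K45 would additionally require R to be Euclidean. The strongest is K4.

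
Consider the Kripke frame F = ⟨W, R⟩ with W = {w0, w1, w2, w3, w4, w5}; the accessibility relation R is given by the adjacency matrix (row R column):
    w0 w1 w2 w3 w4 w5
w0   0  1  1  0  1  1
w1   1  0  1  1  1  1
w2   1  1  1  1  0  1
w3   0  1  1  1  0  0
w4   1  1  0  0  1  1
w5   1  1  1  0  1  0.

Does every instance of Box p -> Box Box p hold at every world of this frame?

No

The schema 4 characterises exactly the transitive frames.
Transitive: no — w0 R w1 and w1 R w3, but not w0 R w3.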